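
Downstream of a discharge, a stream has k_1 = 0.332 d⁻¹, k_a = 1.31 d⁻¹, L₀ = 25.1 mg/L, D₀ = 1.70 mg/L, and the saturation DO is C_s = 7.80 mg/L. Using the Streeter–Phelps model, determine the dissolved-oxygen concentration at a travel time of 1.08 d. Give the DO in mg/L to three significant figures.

k_1 L₀/(k_a−k_1) = 0.332×25.1/(1.31−0.332) = 8.333/0.9780 = 8.521 mg/L.
e^(−k_1 t) = e^(−0.332×1.080) = 0.6987; e^(−k_a t) = e^(−1.31×1.080) = 0.2430.
D = 8.521 × (0.6987 − 0.2430) + 1.70 × 0.2430 = 3.883 + 0.4131 = 4.296 mg/L.
DO = C_s − D = 7.80 − 4.296 = 3.504 mg/L.

DO ≈ 3.50 mg/L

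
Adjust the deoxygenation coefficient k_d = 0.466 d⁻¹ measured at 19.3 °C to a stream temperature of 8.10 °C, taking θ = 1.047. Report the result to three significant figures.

k_d ≈ 0.279 d⁻¹

k_d(T₂) = k_d(T₁) · θ^(T₂−T₁) = 0.466 × 1.047^(8.10−19.3)
= 0.466 × 1.047^-11.2 = 0.466 × 0.5979 = 0.2786 d⁻¹.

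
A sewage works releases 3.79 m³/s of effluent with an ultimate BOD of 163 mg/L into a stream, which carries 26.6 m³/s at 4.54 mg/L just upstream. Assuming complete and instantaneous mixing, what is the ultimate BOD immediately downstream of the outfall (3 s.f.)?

24.3 mg/L

Flow-weighted mixing: C = (Q_r C_r + Q_w C_w)/(Q_r + Q_w)
= (26.6×4.54 + 3.79×163)/(26.6 + 3.79) = 738.5/30.39 = 24.30 mg/L.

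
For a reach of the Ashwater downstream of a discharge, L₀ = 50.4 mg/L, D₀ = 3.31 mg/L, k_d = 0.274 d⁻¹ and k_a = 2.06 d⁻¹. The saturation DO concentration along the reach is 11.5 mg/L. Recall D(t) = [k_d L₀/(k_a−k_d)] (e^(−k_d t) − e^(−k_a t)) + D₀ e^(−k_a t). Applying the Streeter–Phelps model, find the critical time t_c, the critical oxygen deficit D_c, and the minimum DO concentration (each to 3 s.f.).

t_c ≈ 0.817 d; D_c ≈ 5.36 mg/L; min DO ≈ 6.14 mg/L

With k_a/k_d = 7.518 and 1 − D₀(k_a−k_d)/(k_d L₀) = 0.5719,
t_c = ln(7.518 × 0.5719) / (2.06 − 0.274) = ln(4.300) / 1.786 = 1.459/1.786 = 0.8167 d.
L(t_c) = L₀ e^(−k_d t_c) = 50.4 × 0.7995 = 40.29 mg/L, and at the critical point k_a D_c = k_d L, so D_c = (0.274/2.06) × 40.29 = 5.360 mg/L.
Minimum DO = C_s − D_c = 11.5 − 5.360 = 6.140 mg/L.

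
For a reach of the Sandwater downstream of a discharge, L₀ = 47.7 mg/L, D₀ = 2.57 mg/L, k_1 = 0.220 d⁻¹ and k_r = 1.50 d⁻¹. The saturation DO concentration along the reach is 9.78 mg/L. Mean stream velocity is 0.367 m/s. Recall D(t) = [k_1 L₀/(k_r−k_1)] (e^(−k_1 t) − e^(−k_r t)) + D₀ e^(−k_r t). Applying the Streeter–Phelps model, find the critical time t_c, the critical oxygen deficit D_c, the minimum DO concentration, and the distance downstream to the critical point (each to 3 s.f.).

t_c ≈ 1.21 d; D_c ≈ 5.37 mg/L; min DO ≈ 4.41 mg/L; x_c ≈ 38.2 km

With k_r/k_1 = 6.818 and 1 − D₀(k_r−k_1)/(k_1 L₀) = 0.6865,
t_c = ln(6.818 × 0.6865) / (1.50 − 0.220) = ln(4.681) / 1.280 = 1.543/1.280 = 1.206 d.
L(t_c) = L₀ e^(−k_1 t_c) = 47.7 × 0.7670 = 36.59 mg/L, and at the critical point k_r D_c = k_1 L, so D_c = (0.220/1.50) × 36.59 = 5.366 mg/L.
Minimum DO = C_s − D_c = 9.78 − 5.366 = 4.414 mg/L.
x_c = v t_c = 0.367 m/s × 1.206 d × 86400 s/d = 38240 m ≈ 38.2 km.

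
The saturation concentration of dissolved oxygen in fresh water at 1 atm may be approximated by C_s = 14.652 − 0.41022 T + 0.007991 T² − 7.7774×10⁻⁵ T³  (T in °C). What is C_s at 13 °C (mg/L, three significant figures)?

C_s ≈ 10.5 mg/L

C_s = 14.652 − 0.41022×13 + 0.007991×13² − 7.7774×10⁻⁵×13³ = 10.50 mg/L.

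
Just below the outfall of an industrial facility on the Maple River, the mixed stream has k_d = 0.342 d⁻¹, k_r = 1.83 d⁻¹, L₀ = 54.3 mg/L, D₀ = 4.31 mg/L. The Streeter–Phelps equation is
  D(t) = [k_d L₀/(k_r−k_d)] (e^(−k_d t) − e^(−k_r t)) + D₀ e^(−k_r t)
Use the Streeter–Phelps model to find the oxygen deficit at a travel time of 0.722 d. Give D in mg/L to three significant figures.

k_d L₀/(k_r−k_d) = 0.342×54.3/(1.83−0.342) = 18.57/1.488 = 12.48 mg/L.
e^(−k_d t) = e^(−0.342×0.7220) = 0.7812; e^(−k_r t) = e^(−1.83×0.7220) = 0.2668.
D = 12.48 × (0.7812 − 0.2668) + 4.31 × 0.2668 = 6.420 + 1.150 = 7.570 mg/L.

D ≈ 7.57 mg/L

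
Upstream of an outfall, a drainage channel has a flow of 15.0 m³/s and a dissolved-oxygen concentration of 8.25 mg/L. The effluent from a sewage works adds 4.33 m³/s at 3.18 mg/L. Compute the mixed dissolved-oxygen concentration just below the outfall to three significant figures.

Flow-weighted mixing: C = (Q_r C_r + Q_w C_w)/(Q_r + Q_w)
= (15.0×8.25 + 4.33×3.18)/(15.0 + 4.33) = 137.5/19.33 = 7.114 mg/L.

7.11 mg/L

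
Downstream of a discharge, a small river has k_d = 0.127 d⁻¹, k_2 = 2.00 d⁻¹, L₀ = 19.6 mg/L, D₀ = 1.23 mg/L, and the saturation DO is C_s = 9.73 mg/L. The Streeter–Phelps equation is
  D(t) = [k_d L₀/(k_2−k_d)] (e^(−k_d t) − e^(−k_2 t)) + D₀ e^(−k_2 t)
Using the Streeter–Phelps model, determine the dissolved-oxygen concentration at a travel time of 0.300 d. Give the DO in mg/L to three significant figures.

k_d L₀/(k_2−k_d) = 0.127×19.6/(2.00−0.127) = 2.489/1.873 = 1.329 mg/L.
e^(−k_d t) = e^(−0.127×0.3000) = 0.9626; e^(−k_2 t) = e^(−2.00×0.3000) = 0.5488.
D = 1.329 × (0.9626 − 0.5488) + 1.23 × 0.5488 = 0.5499 + 0.6750 = 1.225 mg/L.
DO = C_s − D = 9.73 − 1.225 = 8.505 mg/L.

DO ≈ 8.51 mg/L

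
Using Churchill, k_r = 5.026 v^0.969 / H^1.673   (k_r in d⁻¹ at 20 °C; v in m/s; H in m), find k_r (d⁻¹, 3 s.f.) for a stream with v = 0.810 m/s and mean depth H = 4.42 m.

k_r = 5.026 × 0.810^0.969 / 4.42^1.673 = 5.026 × 0.8153 / 12.02 = 0.3410 d⁻¹.

k_r ≈ 0.341 d⁻¹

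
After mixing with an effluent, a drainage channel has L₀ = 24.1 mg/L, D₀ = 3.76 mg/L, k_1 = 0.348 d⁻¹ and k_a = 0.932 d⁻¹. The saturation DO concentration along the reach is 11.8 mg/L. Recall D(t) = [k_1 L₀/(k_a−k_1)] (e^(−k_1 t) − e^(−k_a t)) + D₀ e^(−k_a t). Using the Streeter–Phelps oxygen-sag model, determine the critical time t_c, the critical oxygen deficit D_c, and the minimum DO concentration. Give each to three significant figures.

At the critical point dD/dt = 0, so k_1 L₀ e^(−k_1 t) = k_a D. Substituting D(t) from the Streeter–Phelps equation and solving for t gives
t_c = ln[(k_a/k_1)(1 − D₀(k_a−k_1)/(k_1 L₀))] / (k_a−k_1).
Here k_a−k_1 = 0.5840 d⁻¹ and 1 − D₀(k_a−k_1)/(k_1 L₀) = 1 − 3.76×0.5840/(0.348×24.1) = 0.7382, so
t_c = ln(2.678 × 0.7382) / 0.5840 = 0.6816 / 0.5840 = 1.167 d.
D_c = (k_1/k_a) L₀ e^(−k_1 t_c) = (0.348/0.932) × 24.1 × e^(−0.348×1.167) = 0.3734 × 24.1 × 0.6662 = 5.995 mg/L.
Minimum DO = C_s − D_c = 11.8 − 5.995 = 5.805 mg/L.

t_c ≈ 1.17 d; D_c ≈ 6.00 mg/L; min DO ≈ 5.80 mg/L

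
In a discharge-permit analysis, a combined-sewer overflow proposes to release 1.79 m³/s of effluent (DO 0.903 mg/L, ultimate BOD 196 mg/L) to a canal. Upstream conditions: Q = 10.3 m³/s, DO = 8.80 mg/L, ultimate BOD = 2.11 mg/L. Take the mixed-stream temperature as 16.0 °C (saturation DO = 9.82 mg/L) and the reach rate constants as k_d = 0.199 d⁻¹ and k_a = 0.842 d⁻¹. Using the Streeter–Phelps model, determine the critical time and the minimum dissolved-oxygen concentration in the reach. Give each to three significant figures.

t_c ≈ 1.84 d; minimum DO ≈ 4.77 mg/L

Mixed DO = (10.3×8.80 + 1.79×0.903)/(10.3+1.79) = 92.26/12.09 = 7.631 mg/L.
Mixed L₀ = (10.3×2.11 + 1.79×196)/(12.09) = 372.6/12.09 = 30.82 mg/L.
Initial deficit D₀ = C_s − DO₀ = 9.82 − 7.631 = 2.189 mg/L.
t_c = (1/0.6430) ln[(0.842/0.199)(1 − 2.189×0.6430/(0.199×30.82))] = 1.555 × ln(3.260) = 1.838 d.
D_c = (0.199/0.842) × 30.82 × e^(−0.199×1.838) = 0.2363 × 30.82 × 0.6937 = 5.052 mg/L.
Minimum DO = 9.82 − 5.052 = 4.768 mg/L.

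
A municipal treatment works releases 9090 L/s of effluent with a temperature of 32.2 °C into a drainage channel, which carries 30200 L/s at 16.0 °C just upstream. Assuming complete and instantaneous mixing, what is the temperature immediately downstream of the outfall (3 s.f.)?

19.7 °C

Flow-weighted mixing: C = (Q_r C_r + Q_w C_w)/(Q_r + Q_w)
= (30200×16.0 + 9090×32.2)/(30200 + 9090) = 775900/39290 = 19.75 °C.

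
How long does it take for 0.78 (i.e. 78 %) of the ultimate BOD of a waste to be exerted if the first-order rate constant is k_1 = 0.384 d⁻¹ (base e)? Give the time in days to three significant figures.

t ≈ 3.94 d

y/L₀ = 1 − e^(−k_1 t) = 0.78 ⇒ e^(−k_1 t) = 0.220
t = −ln(0.220) / 0.384 = 1.514 / 0.384 = 3.943 d.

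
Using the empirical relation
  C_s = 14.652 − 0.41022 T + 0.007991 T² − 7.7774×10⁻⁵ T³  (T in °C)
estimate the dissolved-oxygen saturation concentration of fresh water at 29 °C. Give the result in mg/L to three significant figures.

C_s ≈ 7.58 mg/L

C_s = 14.652 − 0.41022×29 + 0.007991×29² − 7.7774×10⁻⁵×29³ = 7.579 mg/L.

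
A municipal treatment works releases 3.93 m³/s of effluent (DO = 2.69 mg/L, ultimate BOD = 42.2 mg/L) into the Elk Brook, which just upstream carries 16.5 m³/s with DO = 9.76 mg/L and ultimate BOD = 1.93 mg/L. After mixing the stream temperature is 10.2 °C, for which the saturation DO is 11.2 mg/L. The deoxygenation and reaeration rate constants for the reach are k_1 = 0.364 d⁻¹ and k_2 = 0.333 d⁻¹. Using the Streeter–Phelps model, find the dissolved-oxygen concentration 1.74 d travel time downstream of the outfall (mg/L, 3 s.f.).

DO ≈ 6.29 mg/L

Mixed DO = (16.5×9.76 + 3.93×2.69)/(16.5+3.93) = 171.6/20.43 = 8.400 mg/L.
Mixed L₀ = (16.5×1.93 + 3.93×42.2)/(20.43) = 197.7/20.43 = 9.677 mg/L.
Initial deficit D₀ = C_s − DO₀ = 11.2 − 8.400 = 2.800 mg/L.
D(1.74) = [0.364×9.677/(0.333−0.364)](e^(−0.364×1.74) − e^(−0.333×1.74)) + 2.800 e^(−0.333×1.74)
= -113.6 × (0.5308 − 0.5602) + 2.800 × 0.5602 = 4.911 mg/L.
DO = 11.2 − 4.911 = 6.289 mg/L.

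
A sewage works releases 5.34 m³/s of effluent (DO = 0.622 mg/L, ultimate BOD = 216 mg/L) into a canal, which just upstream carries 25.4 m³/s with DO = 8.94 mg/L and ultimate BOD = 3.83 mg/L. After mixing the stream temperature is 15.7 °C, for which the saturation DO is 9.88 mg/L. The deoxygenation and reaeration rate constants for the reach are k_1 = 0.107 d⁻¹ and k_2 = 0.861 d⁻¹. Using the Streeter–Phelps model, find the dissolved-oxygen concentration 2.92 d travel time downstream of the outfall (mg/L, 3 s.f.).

DO ≈ 5.93 mg/L

Mixed DO = (25.4×8.94 + 5.34×0.622)/(25.4+5.34) = 230.4/30.74 = 7.495 mg/L.
Mixed L₀ = (25.4×3.83 + 5.34×216)/(30.74) = 1251/30.74 = 40.69 mg/L.
Initial deficit D₀ = C_s − DO₀ = 9.88 − 7.495 = 2.385 mg/L.
D(2.92) = [0.107×40.69/(0.861−0.107)](e^(−0.107×2.92) − e^(−0.861×2.92)) + 2.385 e^(−0.861×2.92)
= 5.774 × (0.7317 − 0.08093) + 2.385 × 0.08093 = 3.950 mg/L.
DO = 9.88 − 3.950 = 5.930 mg/L.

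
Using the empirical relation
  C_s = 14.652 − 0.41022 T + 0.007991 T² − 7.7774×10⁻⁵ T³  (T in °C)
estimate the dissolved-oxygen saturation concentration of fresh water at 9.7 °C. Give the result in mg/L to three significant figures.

C_s ≈ 11.4 mg/L

C_s = 14.652 − 0.41022×9.7 + 0.007991×9.7² − 7.7774×10⁻⁵×9.7³ = 11.35 mg/L.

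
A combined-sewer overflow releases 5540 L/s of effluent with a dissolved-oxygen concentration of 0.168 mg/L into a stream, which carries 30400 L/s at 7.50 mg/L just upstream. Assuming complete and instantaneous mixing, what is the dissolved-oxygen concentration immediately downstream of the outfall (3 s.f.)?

6.37 mg/L

Flow-weighted mixing: C = (Q_r C_r + Q_w C_w)/(Q_r + Q_w)
= (30400×7.50 + 5540×0.168)/(30400 + 5540) = 228900/35940 = 6.370 mg/L.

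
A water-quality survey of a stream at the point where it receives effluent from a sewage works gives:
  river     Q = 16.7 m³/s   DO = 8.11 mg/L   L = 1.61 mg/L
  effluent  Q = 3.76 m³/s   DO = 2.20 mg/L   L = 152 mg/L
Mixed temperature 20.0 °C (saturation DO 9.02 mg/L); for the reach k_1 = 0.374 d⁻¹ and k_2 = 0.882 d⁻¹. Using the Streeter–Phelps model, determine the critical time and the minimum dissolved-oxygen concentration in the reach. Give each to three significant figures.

t_c ≈ 1.50 d; minimum DO ≈ 1.94 mg/L

Mixed DO = (16.7×8.11 + 3.76×2.20)/(16.7+3.76) = 143.7/20.46 = 7.024 mg/L.
Mixed L₀ = (16.7×1.61 + 3.76×152)/(20.46) = 598.4/20.46 = 29.25 mg/L.
Initial deficit D₀ = C_s − DO₀ = 9.02 − 7.024 = 1.996 mg/L.
t_c = (1/0.5080) ln[(0.882/0.374)(1 − 1.996×0.5080/(0.374×29.25))] = 1.969 × ln(2.140) = 1.497 d.
D_c = (0.374/0.882) × 29.25 × e^(−0.374×1.497) = 0.4240 × 29.25 × 0.5712 = 7.084 mg/L.
Minimum DO = 9.02 − 7.084 = 1.936 mg/L.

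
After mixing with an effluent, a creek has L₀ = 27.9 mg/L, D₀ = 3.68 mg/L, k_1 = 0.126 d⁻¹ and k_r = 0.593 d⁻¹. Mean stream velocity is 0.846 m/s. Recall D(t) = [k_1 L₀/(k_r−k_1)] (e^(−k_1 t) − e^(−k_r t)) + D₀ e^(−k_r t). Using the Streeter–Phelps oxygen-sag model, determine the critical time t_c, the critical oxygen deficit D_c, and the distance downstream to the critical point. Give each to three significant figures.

t_c ≈ 1.88 d; D_c ≈ 4.68 mg/L; x_c ≈ 137 km

At the critical point dD/dt = 0, so k_1 L₀ e^(−k_1 t) = k_r D. Substituting D(t) from the Streeter–Phelps equation and solving for t gives
t_c = ln[(k_r/k_1)(1 − D₀(k_r−k_1)/(k_1 L₀))] / (k_r−k_1).
Here k_r−k_1 = 0.4670 d⁻¹ and 1 − D₀(k_r−k_1)/(k_1 L₀) = 1 − 3.68×0.4670/(0.126×27.9) = 0.5111, so
t_c = ln(4.706 × 0.5111) / 0.4670 = 0.8778 / 0.4670 = 1.880 d.
L(t_c) = L₀ e^(−k_1 t_c) = 27.9 × 0.7891 = 22.02 mg/L, and at the critical point k_r D_c = k_1 L, so D_c = (0.126/0.593) × 22.02 = 4.678 mg/L.
x_c = v t_c = 0.846 m/s × 1.880 d × 86400 s/d = 137400 m ≈ 137 km.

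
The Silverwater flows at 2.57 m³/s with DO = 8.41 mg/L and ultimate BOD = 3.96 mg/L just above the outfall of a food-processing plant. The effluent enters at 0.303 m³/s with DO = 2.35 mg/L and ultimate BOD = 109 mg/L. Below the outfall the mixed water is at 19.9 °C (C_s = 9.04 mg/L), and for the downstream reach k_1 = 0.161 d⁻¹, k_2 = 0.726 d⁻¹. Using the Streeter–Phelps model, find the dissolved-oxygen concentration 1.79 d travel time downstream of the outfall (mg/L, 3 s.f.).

Mixed DO = (2.57×8.41 + 0.303×2.35)/(2.57+0.303) = 22.33/2.873 = 7.771 mg/L.
Mixed L₀ = (2.57×3.96 + 0.303×109)/(2.873) = 43.20/2.873 = 15.04 mg/L.
Initial deficit D₀ = C_s − DO₀ = 9.04 − 7.771 = 1.269 mg/L.
D(1.79) = [0.161×15.04/(0.726−0.161)](e^(−0.161×1.79) − e^(−0.726×1.79)) + 1.269 e^(−0.726×1.79)
= 4.285 × (0.7496 − 0.2727) + 1.269 × 0.2727 = 2.390 mg/L.
DO = 9.04 − 2.390 = 6.650 mg/L.

DO ≈ 6.65 mg/L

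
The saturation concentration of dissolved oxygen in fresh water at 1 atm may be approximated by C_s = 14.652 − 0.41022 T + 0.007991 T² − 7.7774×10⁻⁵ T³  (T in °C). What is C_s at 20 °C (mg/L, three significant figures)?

C_s = 14.652 − 0.41022×20 + 0.007991×20² − 7.7774×10⁻⁵×20³ = 9.022 mg/L.

C_s ≈ 9.02 mg/L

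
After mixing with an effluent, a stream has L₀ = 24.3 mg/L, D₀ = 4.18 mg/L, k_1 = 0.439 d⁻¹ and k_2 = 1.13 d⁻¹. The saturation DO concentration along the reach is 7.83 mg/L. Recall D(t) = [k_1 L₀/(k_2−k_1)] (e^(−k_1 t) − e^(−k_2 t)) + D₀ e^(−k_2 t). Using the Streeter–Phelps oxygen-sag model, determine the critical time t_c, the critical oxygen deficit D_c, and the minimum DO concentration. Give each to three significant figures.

At the critical point dD/dt = 0, so k_1 L₀ e^(−k_1 t) = k_2 D. Substituting D(t) from the Streeter–Phelps equation and solving for t gives
t_c = ln[(k_2/k_1)(1 − D₀(k_2−k_1)/(k_1 L₀))] / (k_2−k_1).
Here k_2−k_1 = 0.6910 d⁻¹ and 1 − D₀(k_2−k_1)/(k_1 L₀) = 1 − 4.18×0.6910/(0.439×24.3) = 0.7292, so
t_c = ln(2.574 × 0.7292) / 0.6910 = 0.6297 / 0.6910 = 0.9113 d.
L(t_c) = L₀ e^(−k_1 t_c) = 24.3 × 0.6703 = 16.29 mg/L, and at the critical point k_2 D_c = k_1 L, so D_c = (0.439/1.13) × 16.29 = 6.328 mg/L.
Minimum DO = C_s − D_c = 7.83 − 6.328 = 1.502 mg/L.

t_c ≈ 0.911 d; D_c ≈ 6.33 mg/L; min DO ≈ 1.50 mg/L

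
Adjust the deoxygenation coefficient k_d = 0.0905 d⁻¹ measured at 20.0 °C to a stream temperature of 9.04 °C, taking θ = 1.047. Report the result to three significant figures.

k_d ≈ 0.0547 d⁻¹

k_d(T₂) = k_d(T₁) · θ^(T₂−T₁) = 0.0905 × 1.047^(9.04−20.0)
= 0.0905 × 1.047^-11.0 = 0.0905 × 0.6045 = 0.05471 d⁻¹.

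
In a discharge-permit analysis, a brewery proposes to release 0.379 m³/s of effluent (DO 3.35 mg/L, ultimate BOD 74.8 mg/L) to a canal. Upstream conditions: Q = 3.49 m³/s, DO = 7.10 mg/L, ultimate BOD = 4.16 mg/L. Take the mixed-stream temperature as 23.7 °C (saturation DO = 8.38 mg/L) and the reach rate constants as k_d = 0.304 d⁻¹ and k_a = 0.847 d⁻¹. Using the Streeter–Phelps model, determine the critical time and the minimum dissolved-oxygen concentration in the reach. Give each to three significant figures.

Mixed DO = (3.49×7.10 + 0.379×3.35)/(3.49+0.379) = 26.05/3.869 = 6.733 mg/L.
Mixed L₀ = (3.49×4.16 + 0.379×74.8)/(3.869) = 42.87/3.869 = 11.08 mg/L.
Initial deficit D₀ = C_s − DO₀ = 8.38 − 6.733 = 1.647 mg/L.
t_c = (1/0.5430) ln[(0.847/0.304)(1 − 1.647×0.5430/(0.304×11.08))] = 1.842 × ln(2.046) = 1.319 d.
D_c = (0.304/0.847) × 11.08 × e^(−0.304×1.319) = 0.3589 × 11.08 × 0.6697 = 2.663 mg/L.
Minimum DO = 8.38 − 2.663 = 5.717 mg/L.

t_c ≈ 1.32 d; minimum DO ≈ 5.72 mg/L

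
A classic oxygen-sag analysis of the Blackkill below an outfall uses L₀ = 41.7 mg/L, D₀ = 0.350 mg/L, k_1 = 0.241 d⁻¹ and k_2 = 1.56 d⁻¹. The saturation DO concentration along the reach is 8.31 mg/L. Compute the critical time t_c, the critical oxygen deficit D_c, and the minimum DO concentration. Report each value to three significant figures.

With k_2/k_1 = 6.473 and 1 − D₀(k_2−k_1)/(k_1 L₀) = 0.9541,
t_c = ln(6.473 × 0.9541) / (1.56 − 0.241) = ln(6.176) / 1.319 = 1.821/1.319 = 1.380 d.
L(t_c) = L₀ e^(−k_1 t_c) = 41.7 × 0.7170 = 29.90 mg/L, and at the critical point k_2 D_c = k_1 L, so D_c = (0.241/1.56) × 29.90 = 4.619 mg/L.
Minimum DO = C_s − D_c = 8.31 − 4.619 = 3.691 mg/L.

t_c ≈ 1.38 d; D_c ≈ 4.62 mg/L; min DO ≈ 3.69 mg/L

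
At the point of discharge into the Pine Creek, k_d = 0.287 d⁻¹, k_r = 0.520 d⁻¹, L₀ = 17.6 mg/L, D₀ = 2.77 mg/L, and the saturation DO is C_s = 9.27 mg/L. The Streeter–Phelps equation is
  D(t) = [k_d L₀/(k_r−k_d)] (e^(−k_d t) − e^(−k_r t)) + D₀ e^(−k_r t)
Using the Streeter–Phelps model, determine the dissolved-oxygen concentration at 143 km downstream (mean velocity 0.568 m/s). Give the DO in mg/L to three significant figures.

DO ≈ 4.03 mg/L

Travel time t = x/v = 143 km / (0.568 m/s) = 143000 m / 0.568 m/s = 251800 s = 2.914 d.
k_d L₀/(k_r−k_d) = 0.287×17.6/(0.520−0.287) = 5.051/0.2330 = 21.68 mg/L.
e^(−k_d t) = e^(−0.287×2.914) = 0.4333; e^(−k_r t) = e^(−0.520×2.914) = 0.2198.
D = 21.68 × (0.4333 − 0.2198) + 2.77 × 0.2198 = 4.630 + 0.6087 = 5.238 mg/L.
DO = C_s − D = 9.27 − 5.238 = 4.032 mg/L.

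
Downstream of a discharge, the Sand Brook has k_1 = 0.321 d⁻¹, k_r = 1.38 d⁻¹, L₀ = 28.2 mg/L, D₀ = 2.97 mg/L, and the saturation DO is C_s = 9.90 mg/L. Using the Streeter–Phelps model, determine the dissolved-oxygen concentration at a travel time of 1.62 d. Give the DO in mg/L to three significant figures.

DO ≈ 5.41 mg/L

k_1 L₀/(k_r−k_1) = 0.321×28.2/(1.38−0.321) = 9.052/1.059 = 8.548 mg/L.
e^(−k_1 t) = e^(−0.321×1.620) = 0.5945; e^(−k_r t) = e^(−1.38×1.620) = 0.1069.
D = 8.548 × (0.5945 − 0.1069) + 2.97 × 0.1069 = 4.168 + 0.3176 = 4.485 mg/L.
DO = C_s − D = 9.90 − 4.485 = 5.415 mg/L.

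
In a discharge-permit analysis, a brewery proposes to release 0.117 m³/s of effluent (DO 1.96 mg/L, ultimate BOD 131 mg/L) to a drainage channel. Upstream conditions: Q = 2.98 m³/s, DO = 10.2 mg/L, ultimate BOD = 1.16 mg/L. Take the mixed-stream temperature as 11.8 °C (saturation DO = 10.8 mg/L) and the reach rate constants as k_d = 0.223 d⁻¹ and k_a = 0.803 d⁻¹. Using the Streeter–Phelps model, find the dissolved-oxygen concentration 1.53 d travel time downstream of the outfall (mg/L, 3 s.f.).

DO ≈ 9.56 mg/L

Mixed DO = (2.98×10.2 + 0.117×1.96)/(2.98+0.117) = 30.63/3.097 = 9.889 mg/L.
Mixed L₀ = (2.98×1.16 + 0.117×131)/(3.097) = 18.78/3.097 = 6.065 mg/L.
Initial deficit D₀ = C_s − DO₀ = 10.8 − 9.889 = 0.9113 mg/L.
D(1.53) = [0.223×6.065/(0.803−0.223)](e^(−0.223×1.53) − e^(−0.803×1.53)) + 0.9113 e^(−0.803×1.53)
= 2.332 × (0.7109 − 0.2927) + 0.9113 × 0.2927 = 1.242 mg/L.
DO = 10.8 − 1.242 = 9.558 mg/L.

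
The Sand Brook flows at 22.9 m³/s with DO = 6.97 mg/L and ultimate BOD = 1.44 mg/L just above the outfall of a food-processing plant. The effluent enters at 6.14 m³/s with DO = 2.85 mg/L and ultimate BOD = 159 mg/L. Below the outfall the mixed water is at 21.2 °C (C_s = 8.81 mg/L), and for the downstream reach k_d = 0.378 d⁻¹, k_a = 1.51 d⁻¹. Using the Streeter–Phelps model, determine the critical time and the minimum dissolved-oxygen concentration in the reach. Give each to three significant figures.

t_c ≈ 0.988 d; minimum DO ≈ 2.82 mg/L

Mixed DO = (22.9×6.97 + 6.14×2.85)/(22.9+6.14) = 177.1/29.04 = 6.099 mg/L.
Mixed L₀ = (22.9×1.44 + 6.14×159)/(29.04) = 1009/29.04 = 34.75 mg/L.
Initial deficit D₀ = C_s − DO₀ = 8.81 − 6.099 = 2.711 mg/L.
t_c = (1/1.132) ln[(1.51/0.378)(1 − 2.711×1.132/(0.378×34.75))] = 0.8834 × ln(3.061) = 0.9884 d.
D_c = (0.378/1.51) × 34.75 × e^(−0.378×0.9884) = 0.2503 × 34.75 × 0.6882 = 5.988 mg/L.
Minimum DO = 8.81 − 5.988 = 2.822 mg/L.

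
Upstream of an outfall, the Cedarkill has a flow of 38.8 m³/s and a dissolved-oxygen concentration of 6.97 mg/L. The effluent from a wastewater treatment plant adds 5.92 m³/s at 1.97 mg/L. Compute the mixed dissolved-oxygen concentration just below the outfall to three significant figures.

Flow-weighted mixing: C = (Q_r C_r + Q_w C_w)/(Q_r + Q_w)
= (38.8×6.97 + 5.92×1.97)/(38.8 + 5.92) = 282.1/44.72 = 6.308 mg/L.

6.31 mg/L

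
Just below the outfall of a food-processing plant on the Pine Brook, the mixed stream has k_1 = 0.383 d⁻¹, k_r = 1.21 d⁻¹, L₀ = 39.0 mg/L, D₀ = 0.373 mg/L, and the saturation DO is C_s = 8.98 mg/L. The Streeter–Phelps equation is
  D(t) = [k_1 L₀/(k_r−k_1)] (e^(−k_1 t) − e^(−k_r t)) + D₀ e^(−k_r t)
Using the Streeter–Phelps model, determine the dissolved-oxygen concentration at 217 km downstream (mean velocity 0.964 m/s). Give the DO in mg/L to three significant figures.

Travel time t = x/v = 217 km / (0.964 m/s) = 217000 m / 0.964 m/s = 225100 s = 2.605 d.
k_1 L₀/(k_r−k_1) = 0.383×39.0/(1.21−0.383) = 14.94/0.8270 = 18.06 mg/L.
e^(−k_1 t) = e^(−0.383×2.605) = 0.3687; e^(−k_r t) = e^(−1.21×2.605) = 0.04275.
D = 18.06 × (0.3687 − 0.04275) + 0.373 × 0.04275 = 5.887 + 0.01594 = 5.903 mg/L.
DO = C_s − D = 8.98 − 5.903 = 3.077 mg/L.

DO ≈ 3.08 mg/L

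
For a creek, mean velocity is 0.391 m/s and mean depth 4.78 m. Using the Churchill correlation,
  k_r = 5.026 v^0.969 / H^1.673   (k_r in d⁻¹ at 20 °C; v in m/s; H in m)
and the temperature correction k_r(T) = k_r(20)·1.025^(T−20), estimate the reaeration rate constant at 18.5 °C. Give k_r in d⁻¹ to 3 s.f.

k_r ≈ 0.142 d⁻¹

k_r(20) = 5.026 × 0.391^0.969 / 4.78^1.673 = 5.026 × 0.4025 / 13.70 = 0.1477 d⁻¹.
k_r(18.5) = 0.1477 × 1.025^(18.5−20) = 0.1477 × 0.9636 = 0.1423 d⁻¹.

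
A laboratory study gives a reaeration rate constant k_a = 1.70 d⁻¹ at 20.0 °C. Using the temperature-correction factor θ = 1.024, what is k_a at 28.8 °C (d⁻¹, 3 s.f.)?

k_a ≈ 2.09 d⁻¹

k_a(T₂) = k_a(T₁) · θ^(T₂−T₁) = 1.70 × 1.024^(28.8−20.0)
= 1.70 × 1.024^8.80 = 1.70 × 1.232 = 2.095 d⁻¹.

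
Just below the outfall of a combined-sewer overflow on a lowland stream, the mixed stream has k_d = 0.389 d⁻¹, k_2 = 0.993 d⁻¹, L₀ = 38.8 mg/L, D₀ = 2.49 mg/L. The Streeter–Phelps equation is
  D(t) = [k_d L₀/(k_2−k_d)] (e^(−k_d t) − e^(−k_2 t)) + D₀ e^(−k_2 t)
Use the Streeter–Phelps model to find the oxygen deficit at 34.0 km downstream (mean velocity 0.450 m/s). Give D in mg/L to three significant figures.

D ≈ 8.34 mg/L

Travel time t = x/v = 34.0 km / (0.450 m/s) = 34000 m / 0.450 m/s = 75560 s = 0.8745 d.
k_d L₀/(k_2−k_d) = 0.389×38.8/(0.993−0.389) = 15.09/0.6040 = 24.99 mg/L.
e^(−k_d t) = e^(−0.389×0.8745) = 0.7116; e^(−k_2 t) = e^(−0.993×0.8745) = 0.4196.
D = 24.99 × (0.7116 − 0.4196) + 2.49 × 0.4196 = 7.297 + 1.045 = 8.342 mg/L.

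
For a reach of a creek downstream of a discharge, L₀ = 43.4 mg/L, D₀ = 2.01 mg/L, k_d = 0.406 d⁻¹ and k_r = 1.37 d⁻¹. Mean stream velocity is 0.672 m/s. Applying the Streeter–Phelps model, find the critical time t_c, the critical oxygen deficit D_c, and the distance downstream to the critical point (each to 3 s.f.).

t_c ≈ 1.14 d; D_c ≈ 8.09 mg/L; x_c ≈ 66.2 km

At the critical point dD/dt = 0, so k_d L₀ e^(−k_d t) = k_r D. Substituting D(t) from the Streeter–Phelps equation and solving for t gives
t_c = ln[(k_r/k_d)(1 − D₀(k_r−k_d)/(k_d L₀))] / (k_r−k_d).
Here k_r−k_d = 0.9640 d⁻¹ and 1 − D₀(k_r−k_d)/(k_d L₀) = 1 − 2.01×0.9640/(0.406×43.4) = 0.8900, so
t_c = ln(3.374 × 0.8900) / 0.9640 = 1.100 / 0.9640 = 1.141 d.
L(t_c) = L₀ e^(−k_d t_c) = 43.4 × 0.6293 = 27.31 mg/L, and at the critical point k_r D_c = k_d L, so D_c = (0.406/1.37) × 27.31 = 8.094 mg/L.
x_c = v t_c = 0.672 m/s × 1.141 d × 86400 s/d = 66230 m ≈ 66.2 km.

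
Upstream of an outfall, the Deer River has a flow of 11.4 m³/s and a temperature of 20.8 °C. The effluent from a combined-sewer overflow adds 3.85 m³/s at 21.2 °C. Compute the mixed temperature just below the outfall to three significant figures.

Flow-weighted mixing: C = (Q_r C_r + Q_w C_w)/(Q_r + Q_w)
= (11.4×20.8 + 3.85×21.2)/(11.4 + 3.85) = 318.7/15.25 = 20.90 °C.

20.9 °C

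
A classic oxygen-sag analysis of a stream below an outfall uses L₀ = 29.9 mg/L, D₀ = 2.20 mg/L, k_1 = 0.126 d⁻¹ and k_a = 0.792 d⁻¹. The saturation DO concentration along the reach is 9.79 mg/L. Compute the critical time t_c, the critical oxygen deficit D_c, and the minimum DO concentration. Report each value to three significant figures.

t_c ≈ 2.02 d; D_c ≈ 3.69 mg/L; min DO ≈ 6.10 mg/L

With k_a/k_1 = 6.286 and 1 − D₀(k_a−k_1)/(k_1 L₀) = 0.6111,
t_c = ln(6.286 × 0.6111) / (0.792 − 0.126) = ln(3.841) / 0.6660 = 1.346/0.6660 = 2.021 d.
D_c = (k_1/k_a) L₀ e^(−k_1 t_c) = (0.126/0.792) × 29.9 × e^(−0.126×2.021) = 0.1591 × 29.9 × 0.7752 = 3.688 mg/L.
Minimum DO = C_s − D_c = 9.79 − 3.688 = 6.102 mg/L.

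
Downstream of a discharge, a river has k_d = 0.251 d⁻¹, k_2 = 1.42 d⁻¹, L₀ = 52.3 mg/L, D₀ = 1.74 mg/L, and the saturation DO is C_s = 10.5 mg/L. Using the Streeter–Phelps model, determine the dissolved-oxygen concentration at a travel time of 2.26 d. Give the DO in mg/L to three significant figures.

k_d L₀/(k_2−k_d) = 0.251×52.3/(1.42−0.251) = 13.13/1.169 = 11.23 mg/L.
e^(−k_d t) = e^(−0.251×2.260) = 0.5671; e^(−k_2 t) = e^(−1.42×2.260) = 0.04039.
D = 11.23 × (0.5671 − 0.04039) + 1.74 × 0.04039 = 5.914 + 0.07028 = 5.985 mg/L.
DO = C_s − D = 10.5 − 5.985 = 4.515 mg/L.

DO ≈ 4.52 mg/L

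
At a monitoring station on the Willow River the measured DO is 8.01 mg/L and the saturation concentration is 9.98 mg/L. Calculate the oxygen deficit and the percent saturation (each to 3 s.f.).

D = C_s − C = 9.98 − 8.01 = 1.97 mg/L.
% saturation = 8.01/9.98 × 100 = 80.3 %.

D ≈ 1.97 mg/L; 80.3 % saturation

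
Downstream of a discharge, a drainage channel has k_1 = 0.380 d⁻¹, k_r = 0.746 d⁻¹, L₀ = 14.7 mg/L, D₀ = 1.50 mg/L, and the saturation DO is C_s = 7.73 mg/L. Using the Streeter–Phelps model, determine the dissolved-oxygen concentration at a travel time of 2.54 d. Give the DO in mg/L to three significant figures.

k_1 L₀/(k_r−k_1) = 0.380×14.7/(0.746−0.380) = 5.586/0.3660 = 15.26 mg/L.
e^(−k_1 t) = e^(−0.380×2.540) = 0.3809; e^(−k_r t) = e^(−0.746×2.540) = 0.1503.
D = 15.26 × (0.3809 − 0.1503) + 1.50 × 0.1503 = 3.519 + 0.2255 = 3.744 mg/L.
DO = C_s − D = 7.73 − 3.744 = 3.986 mg/L.

DO ≈ 3.99 mg/L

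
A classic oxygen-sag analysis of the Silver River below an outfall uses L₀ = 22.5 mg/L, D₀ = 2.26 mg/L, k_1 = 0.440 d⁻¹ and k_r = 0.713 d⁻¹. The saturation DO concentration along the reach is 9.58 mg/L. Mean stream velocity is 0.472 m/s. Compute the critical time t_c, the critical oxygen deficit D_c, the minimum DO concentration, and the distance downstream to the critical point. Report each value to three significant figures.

t_c ≈ 1.53 d; D_c ≈ 7.07 mg/L; min DO ≈ 2.51 mg/L; x_c ≈ 62.5 km

With k_r/k_1 = 1.620 and 1 − D₀(k_r−k_1)/(k_1 L₀) = 0.9377,
t_c = ln(1.620 × 0.9377) / (0.713 − 0.440) = ln(1.519) / 0.2730 = 0.4184/0.2730 = 1.532 d.
D_c = (k_1/k_r) L₀ e^(−k_1 t_c) = (0.440/0.713) × 22.5 × e^(−0.440×1.532) = 0.6171 × 22.5 × 0.5095 = 7.075 mg/L.
Minimum DO = C_s − D_c = 9.58 − 7.075 = 2.505 mg/L.
x_c = v t_c = 0.472 m/s × 1.532 d × 86400 s/d = 62490 m ≈ 62.5 km.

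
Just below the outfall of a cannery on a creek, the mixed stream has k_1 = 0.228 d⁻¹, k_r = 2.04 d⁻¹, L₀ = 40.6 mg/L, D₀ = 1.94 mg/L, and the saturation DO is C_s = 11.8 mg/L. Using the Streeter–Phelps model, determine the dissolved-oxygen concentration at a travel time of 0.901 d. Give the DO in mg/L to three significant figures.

DO ≈ 8.14 mg/L

k_1 L₀/(k_r−k_1) = 0.228×40.6/(2.04−0.228) = 9.257/1.812 = 5.109 mg/L.
e^(−k_1 t) = e^(−0.228×0.9010) = 0.8143; e^(−k_r t) = e^(−2.04×0.9010) = 0.1591.
D = 5.109 × (0.8143 − 0.1591) + 1.94 × 0.1591 = 3.347 + 0.3087 = 3.656 mg/L.
DO = C_s − D = 11.8 − 3.656 = 8.144 mg/L.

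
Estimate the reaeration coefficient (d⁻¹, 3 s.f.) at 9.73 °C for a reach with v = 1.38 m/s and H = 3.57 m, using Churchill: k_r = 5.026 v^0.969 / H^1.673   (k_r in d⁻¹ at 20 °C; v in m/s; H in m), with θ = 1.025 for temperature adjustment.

k_r ≈ 0.634 d⁻¹

k_r(20) = 5.026 × 1.38^0.969 / 3.57^1.673 = 5.026 × 1.366 / 8.406 = 0.8169 d⁻¹.
k_r(9.73) = 0.8169 × 1.025^(9.73−20) = 0.8169 × 0.7760 = 0.6339 d⁻¹.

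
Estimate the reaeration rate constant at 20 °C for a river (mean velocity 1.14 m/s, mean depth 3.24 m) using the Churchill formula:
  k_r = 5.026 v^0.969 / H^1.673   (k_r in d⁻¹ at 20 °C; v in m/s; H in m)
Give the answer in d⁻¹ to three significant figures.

k_r = 5.026 × 1.14^0.969 / 3.24^1.673 = 5.026 × 1.135 / 7.147 = 0.7984 d⁻¹.

k_r ≈ 0.798 d⁻¹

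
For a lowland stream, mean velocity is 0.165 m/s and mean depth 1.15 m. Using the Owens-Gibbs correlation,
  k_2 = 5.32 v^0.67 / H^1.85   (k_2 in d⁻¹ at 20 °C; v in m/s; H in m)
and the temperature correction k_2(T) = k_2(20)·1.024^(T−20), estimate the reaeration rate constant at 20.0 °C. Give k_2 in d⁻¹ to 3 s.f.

k_2(20) = 5.32 × 0.165^0.67 / 1.15^1.85 = 5.32 × 0.2990 / 1.295 = 1.228 d⁻¹.
k_2(20.0) = 1.228 × 1.024^(20.0−20) = 1.228 × 1.000 = 1.228 d⁻¹.

k_2 ≈ 1.23 d⁻¹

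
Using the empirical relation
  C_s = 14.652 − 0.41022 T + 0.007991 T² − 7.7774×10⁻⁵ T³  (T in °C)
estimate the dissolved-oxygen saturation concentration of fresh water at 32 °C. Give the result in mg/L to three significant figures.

C_s ≈ 7.16 mg/L

C_s = 14.652 − 0.41022×32 + 0.007991×32² − 7.7774×10⁻⁵×32³ = 7.159 mg/L.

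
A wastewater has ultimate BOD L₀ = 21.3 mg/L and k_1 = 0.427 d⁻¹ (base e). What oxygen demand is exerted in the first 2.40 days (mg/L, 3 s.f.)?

y ≈ 13.7 mg/L

y_t = L₀(1 − e^(−k_1 t)) = 21.3 × (1 − e^(−0.427×2.40))
= 21.3 × (1 − 0.3589) = 21.3 × 0.6411 = 13.66 mg/L.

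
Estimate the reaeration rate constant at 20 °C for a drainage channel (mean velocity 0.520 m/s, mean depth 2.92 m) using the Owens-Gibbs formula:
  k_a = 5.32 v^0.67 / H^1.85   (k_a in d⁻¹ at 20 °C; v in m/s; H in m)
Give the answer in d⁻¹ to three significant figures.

k_a = 5.32 × 0.520^0.67 / 2.92^1.85 = 5.32 × 0.6452 / 7.260 = 0.4728 d⁻¹.

k_a ≈ 0.473 d⁻¹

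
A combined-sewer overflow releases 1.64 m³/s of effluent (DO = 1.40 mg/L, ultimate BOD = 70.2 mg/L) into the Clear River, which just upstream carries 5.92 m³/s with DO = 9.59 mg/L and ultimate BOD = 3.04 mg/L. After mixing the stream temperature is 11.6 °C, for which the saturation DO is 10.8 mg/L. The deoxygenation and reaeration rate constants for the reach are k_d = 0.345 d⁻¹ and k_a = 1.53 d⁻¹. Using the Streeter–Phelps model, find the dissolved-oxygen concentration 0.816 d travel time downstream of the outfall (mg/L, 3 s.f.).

Mixed DO = (5.92×9.59 + 1.64×1.40)/(5.92+1.64) = 59.07/7.560 = 7.813 mg/L.
Mixed L₀ = (5.92×3.04 + 1.64×70.2)/(7.560) = 133.1/7.560 = 17.61 mg/L.
Initial deficit D₀ = C_s − DO₀ = 10.8 − 7.813 = 2.987 mg/L.
D(0.816) = [0.345×17.61/(1.53−0.345)](e^(−0.345×0.816) − e^(−1.53×0.816)) + 2.987 e^(−1.53×0.816)
= 5.127 × (0.7546 − 0.2869) + 2.987 × 0.2869 = 3.255 mg/L.
DO = 10.8 − 3.255 = 7.545 mg/L.

DO ≈ 7.55 mg/L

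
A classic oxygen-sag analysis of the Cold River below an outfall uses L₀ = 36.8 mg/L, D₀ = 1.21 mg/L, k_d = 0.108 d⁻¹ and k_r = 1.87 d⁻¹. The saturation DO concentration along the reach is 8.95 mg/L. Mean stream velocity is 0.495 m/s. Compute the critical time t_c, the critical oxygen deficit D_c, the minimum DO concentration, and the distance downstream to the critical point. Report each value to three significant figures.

t_c ≈ 1.18 d; D_c ≈ 1.87 mg/L; min DO ≈ 7.08 mg/L; x_c ≈ 50.6 km

With k_r/k_d = 17.31 and 1 − D₀(k_r−k_d)/(k_d L₀) = 0.4636,
t_c = ln(17.31 × 0.4636) / (1.87 − 0.108) = ln(8.026) / 1.762 = 2.083/1.762 = 1.182 d.
L(t_c) = L₀ e^(−k_d t_c) = 36.8 × 0.8802 = 32.39 mg/L, and at the critical point k_r D_c = k_d L, so D_c = (0.108/1.87) × 32.39 = 1.871 mg/L.
Minimum DO = C_s − D_c = 8.95 − 1.871 = 7.079 mg/L.
x_c = v t_c = 0.495 m/s × 1.182 d × 86400 s/d = 50550 m ≈ 50.6 km.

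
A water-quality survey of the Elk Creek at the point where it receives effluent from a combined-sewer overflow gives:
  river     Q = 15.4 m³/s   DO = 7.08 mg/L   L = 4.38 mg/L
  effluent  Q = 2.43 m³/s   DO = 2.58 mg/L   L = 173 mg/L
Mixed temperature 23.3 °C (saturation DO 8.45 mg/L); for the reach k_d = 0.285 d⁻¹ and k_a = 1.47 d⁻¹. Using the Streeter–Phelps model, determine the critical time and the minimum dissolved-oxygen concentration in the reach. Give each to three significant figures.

Mixed DO = (15.4×7.08 + 2.43×2.58)/(15.4+2.43) = 115.3/17.83 = 6.467 mg/L.
Mixed L₀ = (15.4×4.38 + 2.43×173)/(17.83) = 487.8/17.83 = 27.36 mg/L.
Initial deficit D₀ = C_s − DO₀ = 8.45 − 6.467 = 1.983 mg/L.
t_c = (1/1.185) ln[(1.47/0.285)(1 − 1.983×1.185/(0.285×27.36))] = 0.8439 × ln(3.603) = 1.082 d.
D_c = (0.285/1.47) × 27.36 × e^(−0.285×1.082) = 0.1939 × 27.36 × 0.7347 = 3.897 mg/L.
Minimum DO = 8.45 − 3.897 = 4.553 mg/L.

t_c ≈ 1.08 d; minimum DO ≈ 4.55 mg/L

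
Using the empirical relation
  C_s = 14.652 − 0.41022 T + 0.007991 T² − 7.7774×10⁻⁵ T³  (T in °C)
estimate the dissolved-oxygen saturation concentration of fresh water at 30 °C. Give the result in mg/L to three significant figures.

C_s ≈ 7.44 mg/L

C_s = 14.652 − 0.41022×30 + 0.007991×30² − 7.7774×10⁻⁵×30³ = 7.437 mg/L.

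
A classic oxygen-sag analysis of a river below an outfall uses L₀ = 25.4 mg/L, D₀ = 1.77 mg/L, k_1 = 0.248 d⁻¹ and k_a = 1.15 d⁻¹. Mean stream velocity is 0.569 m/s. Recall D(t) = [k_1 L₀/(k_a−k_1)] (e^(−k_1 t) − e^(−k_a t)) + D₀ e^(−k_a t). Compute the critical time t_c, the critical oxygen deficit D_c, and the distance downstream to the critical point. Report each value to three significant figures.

t_c ≈ 1.38 d; D_c ≈ 3.89 mg/L; x_c ≈ 67.7 km

At the critical point dD/dt = 0, so k_1 L₀ e^(−k_1 t) = k_a D. Substituting D(t) from the Streeter–Phelps equation and solving for t gives
t_c = ln[(k_a/k_1)(1 − D₀(k_a−k_1)/(k_1 L₀))] / (k_a−k_1).
Here k_a−k_1 = 0.9020 d⁻¹ and 1 − D₀(k_a−k_1)/(k_1 L₀) = 1 − 1.77×0.9020/(0.248×25.4) = 0.7465, so
t_c = ln(4.637 × 0.7465) / 0.9020 = 1.242 / 0.9020 = 1.377 d.
L(t_c) = L₀ e^(−k_1 t_c) = 25.4 × 0.7108 = 18.05 mg/L, and at the critical point k_a D_c = k_1 L, so D_c = (0.248/1.15) × 18.05 = 3.893 mg/L.
x_c = v t_c = 0.569 m/s × 1.377 d × 86400 s/d = 67680 m ≈ 67.7 km.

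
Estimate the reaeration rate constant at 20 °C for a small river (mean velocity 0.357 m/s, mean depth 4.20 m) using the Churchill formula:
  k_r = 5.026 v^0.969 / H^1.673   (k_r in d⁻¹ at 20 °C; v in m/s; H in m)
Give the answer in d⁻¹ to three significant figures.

k_r ≈ 0.168 d⁻¹

k_r = 5.026 × 0.357^0.969 / 4.20^1.673 = 5.026 × 0.3686 / 11.03 = 0.1679 d⁻¹.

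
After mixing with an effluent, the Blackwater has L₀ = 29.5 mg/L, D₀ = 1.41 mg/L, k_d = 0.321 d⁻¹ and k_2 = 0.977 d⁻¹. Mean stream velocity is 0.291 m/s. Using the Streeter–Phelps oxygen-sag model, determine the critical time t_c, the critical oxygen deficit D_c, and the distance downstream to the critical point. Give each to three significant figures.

t_c ≈ 1.54 d; D_c ≈ 5.91 mg/L; x_c ≈ 38.7 km

At the critical point dD/dt = 0, so k_d L₀ e^(−k_d t) = k_2 D. Substituting D(t) from the Streeter–Phelps equation and solving for t gives
t_c = ln[(k_2/k_d)(1 − D₀(k_2−k_d)/(k_d L₀))] / (k_2−k_d).
Here k_2−k_d = 0.6560 d⁻¹ and 1 − D₀(k_2−k_d)/(k_d L₀) = 1 − 1.41×0.6560/(0.321×29.5) = 0.9023, so
t_c = ln(3.044 × 0.9023) / 0.6560 = 1.010 / 0.6560 = 1.540 d.
D_c = (k_d/k_2) L₀ e^(−k_d t_c) = (0.321/0.977) × 29.5 × e^(−0.321×1.540) = 0.3286 × 29.5 × 0.6100 = 5.912 mg/L.
x_c = v t_c = 0.291 m/s × 1.540 d × 86400 s/d = 38720 m ≈ 38.7 km.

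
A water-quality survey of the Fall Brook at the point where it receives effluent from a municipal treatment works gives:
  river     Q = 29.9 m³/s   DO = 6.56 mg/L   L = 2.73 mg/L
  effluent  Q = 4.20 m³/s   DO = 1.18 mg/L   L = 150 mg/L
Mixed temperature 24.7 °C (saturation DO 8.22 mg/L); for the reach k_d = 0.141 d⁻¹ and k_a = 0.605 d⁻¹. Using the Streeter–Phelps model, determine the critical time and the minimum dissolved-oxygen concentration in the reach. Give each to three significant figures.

Mixed DO = (29.9×6.56 + 4.20×1.18)/(29.9+4.20) = 201.1/34.10 = 5.897 mg/L.
Mixed L₀ = (29.9×2.73 + 4.20×150)/(34.10) = 711.6/34.10 = 20.87 mg/L.
Initial deficit D₀ = C_s − DO₀ = 8.22 − 5.897 = 2.323 mg/L.
t_c = (1/0.4640) ln[(0.605/0.141)(1 − 2.323×0.4640/(0.141×20.87))] = 2.155 × ln(2.719) = 2.156 d.
D_c = (0.141/0.605) × 20.87 × e^(−0.141×2.156) = 0.2331 × 20.87 × 0.7379 = 3.589 mg/L.
Minimum DO = 8.22 − 3.589 = 4.631 mg/L.

t_c ≈ 2.16 d; minimum DO ≈ 4.63 mg/L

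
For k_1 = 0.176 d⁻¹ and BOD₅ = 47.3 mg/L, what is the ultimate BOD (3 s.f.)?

L₀ ≈ 80.8 mg/L

BOD₅ = L₀(1 − e^(−5k_1)) ⇒ L₀ = BOD₅ / (1 − e^(−5×0.176))
= 47.3 / (1 − 0.4148) = 47.3 / 0.5852 = 80.82 mg/L.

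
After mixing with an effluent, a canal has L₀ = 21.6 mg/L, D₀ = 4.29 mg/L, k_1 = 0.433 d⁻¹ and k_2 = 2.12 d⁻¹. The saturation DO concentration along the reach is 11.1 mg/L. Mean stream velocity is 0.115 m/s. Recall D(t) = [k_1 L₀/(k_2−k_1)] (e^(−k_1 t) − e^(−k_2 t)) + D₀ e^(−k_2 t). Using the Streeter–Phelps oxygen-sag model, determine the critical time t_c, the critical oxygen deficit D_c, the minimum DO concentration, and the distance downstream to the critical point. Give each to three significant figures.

With k_2/k_1 = 4.896 and 1 − D₀(k_2−k_1)/(k_1 L₀) = 0.2262,
t_c = ln(4.896 × 0.2262) / (2.12 − 0.433) = ln(1.107) / 1.687 = 0.1021/1.687 = 0.06051 d.
D_c = (k_1/k_2) L₀ e^(−k_1 t_c) = (0.433/2.12) × 21.6 × e^(−0.433×0.06051) = 0.2042 × 21.6 × 0.9741 = 4.298 mg/L.
Minimum DO = C_s − D_c = 11.1 − 4.298 = 6.802 mg/L.
x_c = v t_c = 0.115 m/s × 0.06051 d × 86400 s/d = 601.2 m ≈ 0.601 km.

t_c ≈ 0.0605 d; D_c ≈ 4.30 mg/L; min DO ≈ 6.80 mg/L; x_c ≈ 0.601 km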